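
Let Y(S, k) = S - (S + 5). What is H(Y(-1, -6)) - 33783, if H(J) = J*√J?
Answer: -33783 - 5*I*√5 ≈ -33783.0 - 11.18*I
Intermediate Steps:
Y(S, k) = -5 (Y(S, k) = S - (5 + S) = S + (-5 - S) = -5)
H(J) = J^(3/2)
H(Y(-1, -6)) - 33783 = (-5)^(3/2) - 33783 = -5*I*√5 - 33783 = -33783 - 5*I*√5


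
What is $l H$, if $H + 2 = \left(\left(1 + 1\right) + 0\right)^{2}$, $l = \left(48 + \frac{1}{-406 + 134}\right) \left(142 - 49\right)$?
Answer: $\frac{1214115}{136} \approx 8927.3$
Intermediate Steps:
$l = \frac{1214115}{272}$ ($l = \left(48 + \frac{1}{-272}\right) 93 = \left(48 - \frac{1}{272}\right) 93 = \frac{13055}{272} \cdot 93 = \frac{1214115}{272} \approx 4463.7$)
$H = 2$ ($H = -2 + \left(\left(1 + 1\right) + 0\right)^{2} = -2 + \left(2 + 0\right)^{2} = -2 + 2^{2} = -2 + 4 = 2$)
$l H = \frac{1214115}{272} \cdot 2 = \frac{1214115}{136}$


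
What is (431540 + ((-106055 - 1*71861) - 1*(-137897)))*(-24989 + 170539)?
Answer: 56985881550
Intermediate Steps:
(431540 + ((-106055 - 1*71861) - 1*(-137897)))*(-24989 + 170539) = (431540 + ((-106055 - 71861) + 137897))*145550 = (431540 + (-177916 + 137897))*145550 = (431540 - 40019)*145550 = 391521*145550 = 56985881550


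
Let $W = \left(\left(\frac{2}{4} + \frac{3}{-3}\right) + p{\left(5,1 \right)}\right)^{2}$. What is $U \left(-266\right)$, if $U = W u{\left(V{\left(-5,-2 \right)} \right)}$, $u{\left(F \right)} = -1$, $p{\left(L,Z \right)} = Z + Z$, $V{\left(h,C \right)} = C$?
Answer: $\frac{1197}{2} \approx 598.5$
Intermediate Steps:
$p{\left(L,Z \right)} = 2 Z$
$W = \frac{9}{4}$ ($W = \left(\left(\frac{2}{4} + \frac{3}{-3}\right) + 2 \cdot 1\right)^{2} = \left(\left(2 \cdot \frac{1}{4} + 3 \left(- \frac{1}{3}\right)\right) + 2\right)^{2} = \left(\left(\frac{1}{2} - 1\right) + 2\right)^{2} = \left(- \frac{1}{2} + 2\right)^{2} = \left(\frac{3}{2}\right)^{2} = \frac{9}{4} \approx 2.25$)
$U = - \frac{9}{4}$ ($U = \frac{9}{4} \left(-1\right) = - \frac{9}{4} \approx -2.25$)
$U \left(-266\right) = \left(- \frac{9}{4}\right) \left(-266\right) = \frac{1197}{2}$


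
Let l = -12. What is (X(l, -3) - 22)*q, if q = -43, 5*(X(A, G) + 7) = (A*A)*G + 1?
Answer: 24768/5 ≈ 4953.6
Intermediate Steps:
X(A, G) = -34/5 + G*A²/5 (X(A, G) = -7 + ((A*A)*G + 1)/5 = -7 + (A²*G + 1)/5 = -7 + (G*A² + 1)/5 = -7 + (1 + G*A²)/5 = -7 + (⅕ + G*A²/5) = -34/5 + G*A²/5)
(X(l, -3) - 22)*q = ((-34/5 + (⅕)*(-3)*(-12)²) - 22)*(-43) = ((-34/5 + (⅕)*(-3)*144) - 22)*(-43) = ((-34/5 - 432/5) - 22)*(-43) = (-466/5 - 22)*(-43) = -576/5*(-43) = 24768/5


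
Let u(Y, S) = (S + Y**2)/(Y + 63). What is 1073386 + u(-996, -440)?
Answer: 1000477562/933 ≈ 1.0723e+6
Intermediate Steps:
u(Y, S) = (S + Y**2)/(63 + Y)
1073386 + u(-996, -440) = 1073386 + (-440 + (-996)**2)/(63 - 996) = 1073386 + (-440 + 992016)/(-933) = 1073386 - 1/933*991576 = 1073386 - 991576/933 = 1000477562/933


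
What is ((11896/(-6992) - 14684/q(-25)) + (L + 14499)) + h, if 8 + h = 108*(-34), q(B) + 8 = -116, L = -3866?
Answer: 191546939/27094 ≈ 7069.7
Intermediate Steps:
q(B) = -124 (q(B) = -8 - 116 = -124)
h = -3680 (h = -8 + 108*(-34) = -8 - 3672 = -3680)
((11896/(-6992) - 14684/q(-25)) + (L + 14499)) + h = ((11896/(-6992) - 14684/(-124)) + (-3866 + 14499)) - 3680 = ((11896*(-1/6992) - 14684*(-1/124)) + 10633) - 3680 = ((-1487/874 + 3671/31) + 10633) - 3680 = (3162357/27094 + 10633) - 3680 = 291252859/27094 - 3680 = 191546939/27094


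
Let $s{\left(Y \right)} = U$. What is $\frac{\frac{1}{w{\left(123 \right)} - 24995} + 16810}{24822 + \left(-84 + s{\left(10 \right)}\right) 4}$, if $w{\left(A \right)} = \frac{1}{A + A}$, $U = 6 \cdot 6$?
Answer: $\frac{51680403322}{75722090235} \approx 0.6825$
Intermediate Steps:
$U = 36$
$s{\left(Y \right)} = 36$
$w{\left(A \right)} = \frac{1}{2 A}$
$\frac{\frac{1}{w{\left(123 \right)} - 24995} + 16810}{24822 + \left(-84 + s{\left(10 \right)}\right) 4} = \frac{\frac{1}{\frac{1}{2 \cdot 123} - 24995} + 16810}{24822 + \left(-84 + 36\right) 4} = \frac{\frac{1}{\frac{1}{2} \cdot \frac{1}{123} - 24995} + 16810}{24822 - 192} = \frac{\frac{1}{\frac{1}{246} - 24995} + 16810}{24822 - 192} = \frac{\frac{1}{- \frac{6148769}{246}} + 16810}{24630} = \left(- \frac{246}{6148769} + 16810\right) \frac{1}{24630} = \frac{103360806644}{6148769} \cdot \frac{1}{24630} = \frac{51680403322}{75722090235}$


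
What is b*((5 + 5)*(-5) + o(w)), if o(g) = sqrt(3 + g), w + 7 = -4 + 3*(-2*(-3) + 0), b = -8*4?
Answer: 1600 - 32*sqrt(10) ≈ 1498.8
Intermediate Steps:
b = -32
w = 7 (w = -7 + (-4 + 3*(-2*(-3) + 0)) = -7 + (-4 + 3*(6 + 0)) = -7 + (-4 + 3*6) = -7 + (-4 + 18) = -7 + 14 = 7)
b*((5 + 5)*(-5) + o(w)) = -32*((5 + 5)*(-5) + sqrt(3 + 7)) = -32*(10*(-5) + sqrt(10)) = -32*(-50 + sqrt(10)) = 1600 - 32*sqrt(10)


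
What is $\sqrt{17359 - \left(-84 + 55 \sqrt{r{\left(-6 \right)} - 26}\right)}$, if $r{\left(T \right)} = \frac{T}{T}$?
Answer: $\sqrt{17443 - 275 i} \approx 132.08 - 1.041 i$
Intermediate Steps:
$r{\left(T \right)} = 1$
$\sqrt{17359 - \left(-84 + 55 \sqrt{r{\left(-6 \right)} - 26}\right)} = \sqrt{17359 + \left(- 55 \sqrt{1 - 26} + 84\right)} = \sqrt{17359 + \left(- 55 \sqrt{-25} + 84\right)} = \sqrt{17359 + \left(- 55 \cdot 5 i + 84\right)} = \sqrt{17359 + \left(- 275 i + 84\right)} = \sqrt{17359 + \left(84 - 275 i\right)} = \sqrt{17443 - 275 i}$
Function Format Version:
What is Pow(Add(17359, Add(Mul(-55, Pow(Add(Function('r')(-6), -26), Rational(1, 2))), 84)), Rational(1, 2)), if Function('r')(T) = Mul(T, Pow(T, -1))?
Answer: Pow(Add(17443, Mul(-275, I)), Rational(1, 2)) ≈ Add(132.08, Mul(-1.041, I))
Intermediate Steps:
Function('r')(T) = 1
Pow(Add(17359, Add(Mul(-55, Pow(Add(Function('r')(-6), -26), Rational(1, 2))), 84)), Rational(1, 2)) = Pow(Add(17359, Add(Mul(-55, Pow(Add(1, -26), Rational(1, 2))), 84)), Rational(1, 2)) = Pow(Add(17359, Add(Mul(-55, Pow(-25, Rational(1, 2))), 84)), Rational(1, 2)) = Pow(Add(17359, Add(Mul(-55, Mul(5, I)), 84)), Rational(1, 2)) = Pow(Add(17359, Add(Mul(-275, I), 84)), Rational(1, 2)) = Pow(Add(17359, Add(84, Mul(-275, I))), Rational(1, 2)) = Pow(Add(17443, Mul(-275, I)), Rational(1, 2))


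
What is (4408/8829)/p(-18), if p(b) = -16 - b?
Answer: 2204/8829 ≈ 0.24963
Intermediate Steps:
(4408/8829)/p(-18) = (4408/8829)/(-16 - 1*(-18)) = (4408*(1/8829))/(-16 + 18) = (4408/8829)/2 = (4408/8829)*(½) = 2204/8829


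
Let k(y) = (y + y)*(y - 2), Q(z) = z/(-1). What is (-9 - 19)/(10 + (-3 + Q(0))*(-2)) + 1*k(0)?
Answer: -7/4 ≈ -1.7500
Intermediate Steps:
Q(z) = -z (Q(z) = z*(-1) = -z)
k(y) = 2*y*(-2 + y) (k(y) = (2*y)*(-2 + y) = 2*y*(-2 + y))
(-9 - 19)/(10 + (-3 + Q(0))*(-2)) + 1*k(0) = (-9 - 19)/(10 + (-3 - 1*0)*(-2)) + 1*(2*0*(-2 + 0)) = -28/(10 + (-3 + 0)*(-2)) + 1*(2*0*(-2)) = -28/(10 - 3*(-2)) + 1*0 = -28/(10 + 6) + 0 = -28/16 + 0 = -28*1/16 + 0 = -7/4 + 0 = -7/4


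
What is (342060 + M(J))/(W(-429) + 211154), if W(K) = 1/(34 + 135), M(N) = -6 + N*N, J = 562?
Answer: 111184762/35685027 ≈ 3.1157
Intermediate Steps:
M(N) = -6 + N²
W(K) = 1/169
(342060 + M(J))/(W(-429) + 211154) = (342060 + (-6 + 562²))/(1/169 + 211154) = (342060 + (-6 + 315844))/(35685027/169) = (342060 + 315838)*(169/35685027) = 657898*(169/35685027) = 111184762/35685027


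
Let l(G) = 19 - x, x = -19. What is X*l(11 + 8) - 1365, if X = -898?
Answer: -35489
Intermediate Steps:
l(G) = 38 (l(G) = 19 - 1*(-19) = 19 + 19 = 38)
X*l(11 + 8) - 1365 = -898*38 - 1365 = -34124 - 1365 = -35489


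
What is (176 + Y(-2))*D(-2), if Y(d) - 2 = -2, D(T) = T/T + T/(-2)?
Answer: 352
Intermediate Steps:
D(T) = 1 - T/2 (D(T) = 1 + T*(-1/2) = 1 - T/2)
Y(d) = 0 (Y(d) = 2 - 2 = 0)
(176 + Y(-2))*D(-2) = (176 + 0)*(1 - 1/2*(-2)) = 176*(1 + 1) = 176*2 = 352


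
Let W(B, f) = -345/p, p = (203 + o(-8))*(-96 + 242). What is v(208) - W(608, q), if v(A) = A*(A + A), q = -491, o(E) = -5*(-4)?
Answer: 2817178969/32558 ≈ 86528.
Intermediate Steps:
o(E) = 20
p = 32558 (p = (203 + 20)*(-96 + 242) = 223*146 = 32558)
v(A) = 2*A² (v(A) = A*(2*A) = 2*A²)
W(B, f) = -345/32558
v(208) - W(608, q) = 2*208² - 1*(-345/32558) = 2*43264 + 345/32558 = 86528 + 345/32558 = 2817178969/32558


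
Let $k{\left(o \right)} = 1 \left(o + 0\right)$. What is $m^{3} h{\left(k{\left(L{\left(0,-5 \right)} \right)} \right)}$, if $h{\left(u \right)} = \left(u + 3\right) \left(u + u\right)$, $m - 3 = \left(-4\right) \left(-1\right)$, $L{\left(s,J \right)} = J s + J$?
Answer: $6860$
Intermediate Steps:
$L{\left(s,J \right)} = J + J s$
$k{\left(o \right)} = o$ ($k{\left(o \right)} = 1 o = o$)
$m = 7$ ($m = 3 - -4 = 3 + 4 = 7$)
$h{\left(u \right)} = 2 u \left(3 + u\right)$ ($h{\left(u \right)} = \left(3 + u\right) 2 u = 2 u \left(3 + u\right)$)
$m^{3} h{\left(k{\left(L{\left(0,-5 \right)} \right)} \right)} = 7^{3} \cdot 2 \left(- 5 \left(1 + 0\right)\right) \left(3 - 5 \left(1 + 0\right)\right) = 343 \cdot 2 \left(\left(-5\right) 1\right) \left(3 - 5\right) = 343 \cdot 2 \left(-5\right) \left(3 - 5\right) = 343 \cdot 2 \left(-5\right) \left(-2\right) = 343 \cdot 20 = 6860$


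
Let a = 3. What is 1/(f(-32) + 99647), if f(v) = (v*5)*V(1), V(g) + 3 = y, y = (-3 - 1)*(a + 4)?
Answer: 1/104607 ≈ 9.5596e-6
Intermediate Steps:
y = -28 (y = (-3 - 1)*(3 + 4) = -4*7 = -28)
V(g) = -31 (V(g) = -3 - 28 = -31)
f(v) = -155*v (f(v) = (v*5)*(-31) = (5*v)*(-31) = -155*v)
1/(f(-32) + 99647) = 1/(-155*(-32) + 99647) = 1/(4960 + 99647) = 1/104607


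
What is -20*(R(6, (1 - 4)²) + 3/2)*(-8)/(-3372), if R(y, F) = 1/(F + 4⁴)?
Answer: -3188/44679 ≈ -0.071353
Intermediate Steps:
R(y, F) = 1/(256 + F) (R(y, F) = 1/(F + 256) = 1/(256 + F))
-20*(R(6, (1 - 4)²) + 3/2)*(-8)/(-3372) = -20*(1/(256 + (1 - 4)²) + 3/2)*(-8)/(-3372) = -20*(1/(256 + (-3)²) + 3*(½))*(-8)*(-1/3372) = -20*(1/(256 + 9) + 3/2)*(-8)*(-1/3372) = -20*(1/265 + 3/2)*(-8)*(-1/3372) = -1594*(-8)/53*(-1/3372) = -20*(-3188/265)*(-1/3372) = (12752/53)*(-1/3372) = -3188/44679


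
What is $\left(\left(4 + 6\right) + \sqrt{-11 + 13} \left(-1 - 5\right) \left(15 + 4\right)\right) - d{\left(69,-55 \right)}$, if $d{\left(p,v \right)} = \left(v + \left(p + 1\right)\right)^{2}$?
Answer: $-215 - 114 \sqrt{2} \approx -376.22$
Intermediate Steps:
$d{\left(p,v \right)} = \left(1 + p + v\right)^{2}$ ($d{\left(p,v \right)} = \left(v + \left(1 + p\right)\right)^{2} = \left(1 + p + v\right)^{2}$)
$\left(\left(4 + 6\right) + \sqrt{-11 + 13} \left(-1 - 5\right) \left(15 + 4\right)\right) - d{\left(69,-55 \right)} = \left(\left(4 + 6\right) + \sqrt{-11 + 13} \left(-1 - 5\right) \left(15 + 4\right)\right) - \left(1 + 69 - 55\right)^{2} = \left(10 + \sqrt{2} \left(\left(-6\right) 19\right)\right) - 15^{2} = \left(10 + \sqrt{2} \left(-114\right)\right) - 225 = \left(10 - 114 \sqrt{2}\right) - 225 = -215 - 114 \sqrt{2}$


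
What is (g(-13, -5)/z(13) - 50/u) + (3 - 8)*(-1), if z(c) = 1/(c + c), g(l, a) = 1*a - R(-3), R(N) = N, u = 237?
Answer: -11189/237 ≈ -47.211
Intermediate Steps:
g(l, a) = 3 + a (g(l, a) = 1*a - 1*(-3) = a + 3 = 3 + a)
z(c) = 1/(2*c)
(g(-13, -5)/z(13) - 50/u) + (3 - 8)*(-1) = ((3 - 5)/(((1/2)/13)) - 50/237) + (3 - 8)*(-1) = (-2/((1/2)*(1/13)) - 50*1/237) - 5*(-1) = (-2/1/26 - 50/237) + 5 = (-2*26 - 50/237) + 5 = (-52 - 50/237) + 5 = -12374/237 + 5 = -11189/237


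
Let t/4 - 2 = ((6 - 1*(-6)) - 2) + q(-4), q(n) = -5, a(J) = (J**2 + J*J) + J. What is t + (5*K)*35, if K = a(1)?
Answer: 553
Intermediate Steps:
a(J) = J + 2*J**2 (a(J) = (J**2 + J**2) + J = 2*J**2 + J = J + 2*J**2)
K = 3 (K = 1*(1 + 2*1) = 1*(1 + 2) = 1*3 = 3)
t = 28 (t = 8 + 4*(((6 - 1*(-6)) - 2) - 5) = 8 + 4*(((6 + 6) - 2) - 5) = 8 + 4*((12 - 2) - 5) = 8 + 4*(10 - 5) = 8 + 4*5 = 8 + 20 = 28)
t + (5*K)*35 = 28 + (5*3)*35 = 28 + 15*35 = 28 + 525 = 553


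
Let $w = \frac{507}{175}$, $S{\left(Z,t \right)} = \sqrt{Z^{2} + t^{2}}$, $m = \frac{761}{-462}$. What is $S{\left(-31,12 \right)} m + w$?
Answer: $\frac{507}{175} - \frac{761 \sqrt{1105}}{462} \approx -51.858$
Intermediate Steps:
$m = - \frac{761}{462}$ ($m = 761 \left(- \frac{1}{462}\right) = - \frac{761}{462} \approx -1.6472$)
$w = \frac{507}{175}$ ($w = 507 \cdot \frac{1}{175} = \frac{507}{175} \approx 2.8971$)
$S{\left(-31,12 \right)} m + w = \sqrt{\left(-31\right)^{2} + 12^{2}} \left(- \frac{761}{462}\right) + \frac{507}{175} = \sqrt{961 + 144} \left(- \frac{761}{462}\right) + \frac{507}{175} = \sqrt{1105} \left(- \frac{761}{462}\right) + \frac{507}{175} = - \frac{761 \sqrt{1105}}{462} + \frac{507}{175} = \frac{507}{175} - \frac{761 \sqrt{1105}}{462}$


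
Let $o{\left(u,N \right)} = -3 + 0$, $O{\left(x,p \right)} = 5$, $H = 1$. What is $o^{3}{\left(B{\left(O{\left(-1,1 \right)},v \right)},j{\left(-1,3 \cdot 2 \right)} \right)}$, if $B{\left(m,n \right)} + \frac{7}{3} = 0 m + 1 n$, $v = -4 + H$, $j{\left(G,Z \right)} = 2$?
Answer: $-27$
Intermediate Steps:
$v = -3$ ($v = -4 + 1 = -3$)
$B{\left(m,n \right)} = - \frac{7}{3} + n$ ($B{\left(m,n \right)} = - \frac{7}{3} + \left(0 m + 1 n\right) = - \frac{7}{3} + \left(0 + n\right) = - \frac{7}{3} + n$)
$o{\left(u,N \right)} = -3$
$o^{3}{\left(B{\left(O{\left(-1,1 \right)},v \right)},j{\left(-1,3 \cdot 2 \right)} \right)} = \left(-3\right)^{3} = -27$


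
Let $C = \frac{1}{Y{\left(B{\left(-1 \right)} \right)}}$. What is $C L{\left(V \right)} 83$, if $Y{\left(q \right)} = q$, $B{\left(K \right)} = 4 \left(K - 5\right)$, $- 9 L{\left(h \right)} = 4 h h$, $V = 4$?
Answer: $\frac{664}{27} \approx 24.593$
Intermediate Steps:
$L{\left(h \right)} = - \frac{4 h^{2}}{9}$ ($L{\left(h \right)} = - \frac{4 h h}{9} = - \frac{4 h^{2}}{9}$)
$B{\left(K \right)} = -20 + 4 K$ ($B{\left(K \right)} = 4 \left(-5 + K\right) = -20 + 4 K$)
$C = - \frac{1}{24}$ ($C = \frac{1}{-20 + 4 \left(-1\right)} = \frac{1}{-20 - 4} = \frac{1}{-24} = - \frac{1}{24} \approx -0.041667$)
$C L{\left(V \right)} 83 = - \frac{\left(- \frac{4}{9}\right) 4^{2}}{24} \cdot 83 = - \frac{\left(- \frac{4}{9}\right) 16}{24} \cdot 83 = \left(- \frac{1}{24}\right) \left(- \frac{64}{9}\right) 83 = \frac{8}{27} \cdot 83 = \frac{664}{27}$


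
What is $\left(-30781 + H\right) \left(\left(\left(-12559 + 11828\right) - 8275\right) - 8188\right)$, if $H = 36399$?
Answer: $-96595892$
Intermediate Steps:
$\left(-30781 + H\right) \left(\left(\left(-12559 + 11828\right) - 8275\right) - 8188\right) = \left(-30781 + 36399\right) \left(\left(\left(-12559 + 11828\right) - 8275\right) - 8188\right) = 5618 \left(\left(-731 - 8275\right) - 8188\right) = 5618 \left(-9006 - 8188\right) = 5618 \left(-17194\right) = -96595892$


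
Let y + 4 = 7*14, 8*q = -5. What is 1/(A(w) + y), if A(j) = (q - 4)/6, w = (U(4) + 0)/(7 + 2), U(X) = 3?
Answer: 48/4475 ≈ 0.010726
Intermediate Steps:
q = -5/8 (q = (1/8)*(-5) = -5/8 ≈ -0.62500)
y = 94 (y = -4 + 7*14 = -4 + 98 = 94)
w = 1/3 (w = (3 + 0)/(7 + 2) = 3/9 = 3*(1/9) = 1/3 ≈ 0.33333)
A(j) = -37/48 (A(j) = (-5/8 - 4)/6 = -37/8*1/6 = -37/48)
1/(A(w) + y) = 1/(-37/48 + 94) = 1/(4475/48) = 48/4475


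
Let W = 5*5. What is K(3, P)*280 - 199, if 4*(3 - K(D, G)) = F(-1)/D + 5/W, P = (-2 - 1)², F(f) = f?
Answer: 1951/3 ≈ 650.33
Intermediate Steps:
W = 25
P = 9 (P = (-3)² = 9)
K(D, G) = 59/20 + 1/(4*D) (K(D, G) = 3 - (-1/D + 5/25)/4 = 3 - (-1/D + 5*(1/25))/4 = 3 - (-1/D + ⅕)/4 = 3 - (⅕ - 1/D)/4 = 3 + (-1/20 + 1/(4*D)) = 59/20 + 1/(4*D))
K(3, P)*280 - 199 = ((1/20)*(5 + 59*3)/3)*280 - 199 = ((1/20)*(⅓)*(5 + 177))*280 - 199 = ((1/20)*(⅓)*182)*280 - 199 = (91/30)*280 - 199 = 2548/3 - 199 = 1951/3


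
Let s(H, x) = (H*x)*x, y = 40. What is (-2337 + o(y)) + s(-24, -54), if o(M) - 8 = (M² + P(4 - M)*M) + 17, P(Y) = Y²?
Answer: -18856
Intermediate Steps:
s(H, x) = H*x²
o(M) = 25 + M² + M*(4 - M)² (o(M) = 8 + ((M² + (4 - M)²*M) + 17) = 8 + ((M² + M*(4 - M)²) + 17) = 8 + (17 + M² + M*(4 - M)²) = 25 + M² + M*(4 - M)²)
(-2337 + o(y)) + s(-24, -54) = (-2337 + (25 + 40² + 40*(-4 + 40)²)) - 24*(-54)² = (-2337 + (25 + 1600 + 40*36²)) - 24*2916 = (-2337 + (25 + 1600 + 40*1296)) - 69984 = (-2337 + (25 + 1600 + 51840)) - 69984 = (-2337 + 53465) - 69984 = 51128 - 69984 = -18856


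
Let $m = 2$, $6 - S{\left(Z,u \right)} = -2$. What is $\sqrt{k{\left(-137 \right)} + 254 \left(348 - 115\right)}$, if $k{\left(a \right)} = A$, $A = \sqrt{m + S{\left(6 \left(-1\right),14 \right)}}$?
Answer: $\sqrt{59182 + \sqrt{10}} \approx 243.28$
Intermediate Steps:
$S{\left(Z,u \right)} = 8$ ($S{\left(Z,u \right)} = 6 - -2 = 6 + 2 = 8$)
$A = \sqrt{10}$ ($A = \sqrt{2 + 8} = \sqrt{10} \approx 3.1623$)
$k{\left(a \right)} = \sqrt{10}$
$\sqrt{k{\left(-137 \right)} + 254 \left(348 - 115\right)} = \sqrt{\sqrt{10} + 254 \left(348 - 115\right)} = \sqrt{\sqrt{10} + 254 \cdot 233} = \sqrt{\sqrt{10} + 59182} = \sqrt{59182 + \sqrt{10}}$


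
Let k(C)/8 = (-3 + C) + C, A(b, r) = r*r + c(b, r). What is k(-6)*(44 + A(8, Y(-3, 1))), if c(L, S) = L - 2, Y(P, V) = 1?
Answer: -6120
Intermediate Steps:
c(L, S) = -2 + L
A(b, r) = -2 + b + r² (A(b, r) = r*r + (-2 + b) = r² + (-2 + b) = -2 + b + r²)
k(C) = -24 + 16*C (k(C) = 8*((-3 + C) + C) = 8*(-3 + 2*C) = -24 + 16*C)
k(-6)*(44 + A(8, Y(-3, 1))) = (-24 + 16*(-6))*(44 + (-2 + 8 + 1²)) = (-24 - 96)*(44 + (-2 + 8 + 1)) = -120*(44 + 7) = -120*51 = -6120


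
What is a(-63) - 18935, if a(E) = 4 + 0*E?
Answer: -18931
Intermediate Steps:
a(E) = 4 (a(E) = 4 + 0 = 4)
a(-63) - 18935 = 4 - 18935 = -18931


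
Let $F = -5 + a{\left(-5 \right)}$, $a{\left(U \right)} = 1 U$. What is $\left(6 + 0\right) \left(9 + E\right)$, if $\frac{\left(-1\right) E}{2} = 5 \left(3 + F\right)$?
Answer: $474$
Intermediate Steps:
$a{\left(U \right)} = U$
$F = -10$ ($F = -5 - 5 = -10$)
$E = 70$ ($E = - 2 \cdot 5 \left(3 - 10\right) = - 2 \cdot 5 \left(-7\right) = \left(-2\right) \left(-35\right) = 70$)
$\left(6 + 0\right) \left(9 + E\right) = \left(6 + 0\right) \left(9 + 70\right) = 6 \cdot 79 = 474$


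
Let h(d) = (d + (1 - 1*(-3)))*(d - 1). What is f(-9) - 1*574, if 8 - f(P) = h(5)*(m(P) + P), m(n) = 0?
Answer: -242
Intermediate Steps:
h(d) = (-1 + d)*(4 + d) (h(d) = (d + (1 + 3))*(-1 + d) = (d + 4)*(-1 + d) = (4 + d)*(-1 + d) = (-1 + d)*(4 + d))
f(P) = 8 - 36*P (f(P) = 8 - (-4 + 5**2 + 3*5)*(0 + P) = 8 - (-4 + 25 + 15)*P = 8 - 36*P)
f(-9) - 1*574 = (8 - 36*(-9)) - 1*574 = (8 + 324) - 574 = 332 - 574 = -242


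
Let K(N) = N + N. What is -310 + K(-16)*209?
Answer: -6998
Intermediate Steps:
K(N) = 2*N
-310 + K(-16)*209 = -310 + (2*(-16))*209 = -310 - 32*209 = -310 - 6688 = -6998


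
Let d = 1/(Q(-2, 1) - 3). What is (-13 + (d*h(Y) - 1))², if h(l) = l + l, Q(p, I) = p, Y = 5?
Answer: 256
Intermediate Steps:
h(l) = 2*l
d = -⅕ (d = 1/(-2 - 3) = 1/(-5) = -⅕ ≈ -0.20000)
(-13 + (d*h(Y) - 1))² = (-13 + (-2*5/5 - 1))² = (-13 + (-⅕*10 - 1))² = (-13 + (-2 - 1))² = (-13 - 3)² = (-16)² = 256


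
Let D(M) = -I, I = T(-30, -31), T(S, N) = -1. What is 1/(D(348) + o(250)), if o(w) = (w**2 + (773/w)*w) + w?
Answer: 1/63524 ≈ 1.5742e-5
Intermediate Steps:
I = -1
D(M) = 1 (D(M) = -1*(-1) = 1)
o(w) = 773 + w + w**2 (o(w) = (w**2 + 773) + w = (773 + w**2) + w = 773 + w + w**2)
1/(D(348) + o(250)) = 1/(1 + (773 + 250 + 250**2)) = 1/(1 + (773 + 250 + 62500)) = 1/(1 + 63523) = 1/63524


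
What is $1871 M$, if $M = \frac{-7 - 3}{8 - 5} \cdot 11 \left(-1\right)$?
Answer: $\frac{205810}{3} \approx 68603.0$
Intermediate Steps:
$M = \frac{110}{3}$ ($M = - \frac{10}{3} \cdot 11 \left(-1\right) = \left(-10\right) \frac{1}{3} \cdot 11 \left(-1\right) = \left(- \frac{10}{3}\right) 11 \left(-1\right) = \left(- \frac{110}{3}\right) \left(-1\right) = \frac{110}{3} \approx 36.667$)
$1871 M = 1871 \cdot \frac{110}{3} = \frac{205810}{3}$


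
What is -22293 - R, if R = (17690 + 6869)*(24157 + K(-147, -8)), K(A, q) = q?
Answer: -593097584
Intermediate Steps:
R = 593075291 (R = (17690 + 6869)*(24157 - 8) = 24559*24149 = 593075291)
-22293 - R = -22293 - 1*593075291 = -22293 - 593075291 = -593097584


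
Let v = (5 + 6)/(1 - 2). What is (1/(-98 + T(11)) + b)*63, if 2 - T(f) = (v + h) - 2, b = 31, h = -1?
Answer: 160083/82 ≈ 1952.2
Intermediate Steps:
v = -11 (v = 11/(-1) = 11*(-1) = -11)
T(f) = 16 (T(f) = 2 - ((-11 - 1) - 2) = 2 - (-12 - 2) = 2 - 1*(-14) = 2 + 14 = 16)
(1/(-98 + T(11)) + b)*63 = (1/(-98 + 16) + 31)*63 = (1/(-82) + 31)*63 = (-1/82 + 31)*63 = (2541/82)*63 = 160083/82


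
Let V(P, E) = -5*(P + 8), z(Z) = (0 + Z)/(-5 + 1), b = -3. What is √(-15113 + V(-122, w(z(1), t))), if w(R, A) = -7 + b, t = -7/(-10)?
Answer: I*√14543 ≈ 120.59*I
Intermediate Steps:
z(Z) = -Z/4 (z(Z) = Z/(-4) = Z*(-¼) = -Z/4)
t = 7/10 (t = -7*(-⅒) = 7/10 ≈ 0.70000)
w(R, A) = -10 (w(R, A) = -7 - 3 = -10)
V(P, E) = -40 - 5*P (V(P, E) = -5*(8 + P) = -40 - 5*P)
√(-15113 + V(-122, w(z(1), t))) = √(-15113 + (-40 - 5*(-122))) = √(-15113 + (-40 + 610)) = √(-15113 + 570) = √(-14543) = I*√14543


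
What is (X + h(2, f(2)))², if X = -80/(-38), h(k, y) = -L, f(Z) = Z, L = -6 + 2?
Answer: 13456/361 ≈ 37.274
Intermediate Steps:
L = -4
h(k, y) = 4 (h(k, y) = -1*(-4) = 4)
X = 40/19 (X = -80*(-1/38) = 40/19 ≈ 2.1053)
(X + h(2, f(2)))² = (40/19 + 4)² = (116/19)² = 13456/361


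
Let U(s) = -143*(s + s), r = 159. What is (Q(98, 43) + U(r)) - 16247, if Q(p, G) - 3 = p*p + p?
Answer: -52016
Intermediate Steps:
U(s) = -286*s
Q(p, G) = 3 + p + p² (Q(p, G) = 3 + (p*p + p) = 3 + (p² + p) = 3 + (p + p²) = 3 + p + p²)
(Q(98, 43) + U(r)) - 16247 = ((3 + 98 + 98²) - 286*159) - 16247 = ((3 + 98 + 9604) - 45474) - 16247 = (9705 - 45474) - 16247 = -35769 - 16247 = -52016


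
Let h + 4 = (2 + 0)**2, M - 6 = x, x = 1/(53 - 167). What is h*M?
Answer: 0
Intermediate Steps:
x = -1/114 (x = 1/(-114) = -1/114 ≈ -0.0087719)
M = 683/114 (M = 6 - 1/114 = 683/114 ≈ 5.9912)
h = 0 (h = -4 + (2 + 0)**2 = -4 + 2**2 = -4 + 4 = 0)
h*M = 0*(683/114) = 0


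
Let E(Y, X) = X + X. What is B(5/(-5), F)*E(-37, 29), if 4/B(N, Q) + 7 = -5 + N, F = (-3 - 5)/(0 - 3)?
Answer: -232/13 ≈ -17.846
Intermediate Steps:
E(Y, X) = 2*X
F = 8/3 (F = -8/(-3) = -8*(-⅓) = 8/3 ≈ 2.6667)
B(N, Q) = 4/(-12 + N) (B(N, Q) = 4/(-7 + (-5 + N)) = 4/(-12 + N))
B(5/(-5), F)*E(-37, 29) = (4/(-12 + 5/(-5)))*(2*29) = (4/(-12 + 5*(-⅕)))*58 = (4/(-12 - 1))*58 = (4/(-13))*58 = (4*(-1/13))*58 = -4/13*58 = -232/13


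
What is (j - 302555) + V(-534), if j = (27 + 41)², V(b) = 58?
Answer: -297873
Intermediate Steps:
j = 4624 (j = 68² = 4624)
(j - 302555) + V(-534) = (4624 - 302555) + 58 = -297931 + 58 = -297873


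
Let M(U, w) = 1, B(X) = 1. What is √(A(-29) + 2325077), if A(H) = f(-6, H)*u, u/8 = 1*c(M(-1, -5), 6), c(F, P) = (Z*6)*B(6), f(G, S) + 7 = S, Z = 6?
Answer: √2314709 ≈ 1521.4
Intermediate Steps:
f(G, S) = -7 + S
c(F, P) = 36 (c(F, P) = (6*6)*1 = 36*1 = 36)
u = 288 (u = 8*(1*36) = 8*36 = 288)
A(H) = -2016 + 288*H (A(H) = (-7 + H)*288 = -2016 + 288*H)
√(A(-29) + 2325077) = √((-2016 + 288*(-29)) + 2325077) = √((-2016 - 8352) + 2325077) = √(-10368 + 2325077) = √2314709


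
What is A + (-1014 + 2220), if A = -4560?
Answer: -3354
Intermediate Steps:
A + (-1014 + 2220) = -4560 + (-1014 + 2220) = -4560 + 1206 = -3354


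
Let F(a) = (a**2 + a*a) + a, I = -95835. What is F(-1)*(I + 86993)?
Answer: -8842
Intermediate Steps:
F(a) = a + 2*a**2 (F(a) = (a**2 + a**2) + a = 2*a**2 + a = a + 2*a**2)
F(-1)*(I + 86993) = (-(1 + 2*(-1)))*(-95835 + 86993) = -(1 - 2)*(-8842) = -1*(-1)*(-8842) = 1*(-8842) = -8842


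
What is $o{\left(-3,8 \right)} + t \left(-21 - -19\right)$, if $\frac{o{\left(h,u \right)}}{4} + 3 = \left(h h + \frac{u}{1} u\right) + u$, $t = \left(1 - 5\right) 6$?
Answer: $360$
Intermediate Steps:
$t = -24$ ($t = \left(-4\right) 6 = -24$)
$o{\left(h,u \right)} = -12 + 4 u + 4 h^{2} + 4 u^{2}$ ($o{\left(h,u \right)} = -12 + 4 \left(\left(h h + \frac{u}{1} u\right) + u\right) = -12 + 4 \left(\left(h^{2} + u 1 u\right) + u\right) = -12 + 4 \left(\left(h^{2} + u u\right) + u\right) = -12 + 4 \left(\left(h^{2} + u^{2}\right) + u\right) = -12 + 4 \left(u + h^{2} + u^{2}\right) = -12 + \left(4 u + 4 h^{2} + 4 u^{2}\right) = -12 + 4 u + 4 h^{2} + 4 u^{2}$)
$o{\left(-3,8 \right)} + t \left(-21 - -19\right) = \left(-12 + 4 \cdot 8 + 4 \left(-3\right)^{2} + 4 \cdot 8^{2}\right) - 24 \left(-21 - -19\right) = \left(-12 + 32 + 4 \cdot 9 + 4 \cdot 64\right) - 24 \left(-21 + 19\right) = \left(-12 + 32 + 36 + 256\right) - -48 = 312 + 48 = 360$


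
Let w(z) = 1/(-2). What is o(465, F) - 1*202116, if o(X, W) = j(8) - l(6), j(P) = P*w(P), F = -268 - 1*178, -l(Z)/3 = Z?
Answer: -202102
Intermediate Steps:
w(z) = -½
l(Z) = -3*Z
F = -446 (F = -268 - 178 = -446)
j(P) = -P/2 (j(P) = P*(-½) = -P/2)
o(X, W) = 14 (o(X, W) = -½*8 - (-3)*6 = -4 - 1*(-18) = -4 + 18 = 14)
o(465, F) - 1*202116 = 14 - 1*202116 = 14 - 202116 = -202102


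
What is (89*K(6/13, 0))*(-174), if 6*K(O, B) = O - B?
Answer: -15486/13 ≈ -1191.2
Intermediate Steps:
K(O, B) = -B/6 + O/6 (K(O, B) = (O - B)/6 = -B/6 + O/6)
(89*K(6/13, 0))*(-174) = (89*(-⅙*0 + (6/13)/6))*(-174) = (89*(0 + (6*(1/13))/6))*(-174) = (89*(0 + (⅙)*(6/13)))*(-174) = (89*(0 + 1/13))*(-174) = (89*(1/13))*(-174) = (89/13)*(-174) = -15486/13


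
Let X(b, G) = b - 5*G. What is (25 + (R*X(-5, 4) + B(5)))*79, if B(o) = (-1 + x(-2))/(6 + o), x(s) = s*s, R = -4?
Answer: 108862/11 ≈ 9896.5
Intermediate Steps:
x(s) = s**2
B(o) = 3/(6 + o) (B(o) = (-1 + (-2)**2)/(6 + o) = (-1 + 4)/(6 + o) = 3/(6 + o))
(25 + (R*X(-5, 4) + B(5)))*79 = (25 + (-4*(-5 - 5*4) + 3/(6 + 5)))*79 = (25 + (-4*(-5 - 20) + 3/11))*79 = (25 + (-4*(-25) + 3*(1/11)))*79 = (25 + (100 + 3/11))*79 = (25 + 1103/11)*79 = (1378/11)*79 = 108862/11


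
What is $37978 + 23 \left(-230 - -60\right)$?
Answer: $34068$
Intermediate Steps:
$37978 + 23 \left(-230 - -60\right) = 37978 + 23 \left(-230 + 60\right) = 37978 + 23 \left(-170\right) = 37978 - 3910 = 34068$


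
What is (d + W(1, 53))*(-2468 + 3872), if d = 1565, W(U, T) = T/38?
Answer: 41785146/19 ≈ 2.1992e+6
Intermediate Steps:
W(U, T) = T/38 (W(U, T) = T*(1/38) = T/38)
(d + W(1, 53))*(-2468 + 3872) = (1565 + (1/38)*53)*(-2468 + 3872) = (1565 + 53/38)*1404 = (59523/38)*1404 = 41785146/19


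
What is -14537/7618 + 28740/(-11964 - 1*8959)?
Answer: -523098971/159391414 ≈ -3.2819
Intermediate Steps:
-14537/7618 + 28740/(-11964 - 1*8959) = -14537*1/7618 + 28740/(-11964 - 8959) = -14537/7618 + 28740/(-20923) = -14537/7618 + 28740*(-1/20923) = -14537/7618 - 28740/20923 = -523098971/159391414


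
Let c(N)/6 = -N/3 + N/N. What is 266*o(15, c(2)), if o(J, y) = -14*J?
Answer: -55860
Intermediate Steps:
c(N) = 6 - 2*N (c(N) = 6*(-N/3 + N/N) = 6*(-N*(⅓) + 1) = 6*(-N/3 + 1) = 6*(1 - N/3) = 6 - 2*N)
266*o(15, c(2)) = 266*(-14*15) = 266*(-210) = -55860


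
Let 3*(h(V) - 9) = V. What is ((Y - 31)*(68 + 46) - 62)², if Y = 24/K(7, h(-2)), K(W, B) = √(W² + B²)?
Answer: 6926023760/533 - 29515968*√1066/533 ≈ 1.1186e+7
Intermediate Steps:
h(V) = 9 + V/3
K(W, B) = √(B² + W²)
Y = 36*√1066/533 (Y = 24/(√((9 + (⅓)*(-2))² + 7²)) = 24/(√((9 - ⅔)² + 49)) = 24/(√((25/3)² + 49)) = 24/(√(625/9 + 49)) = 24/(√(1066/9)) = 24/((√1066/3)) = 24*(3*√1066/1066) = 36*√1066/533 ≈ 2.2052)
((Y - 31)*(68 + 46) - 62)² = ((36*√1066/533 - 31)*(68 + 46) - 62)² = ((-31 + 36*√1066/533)*114 - 62)² = ((-3534 + 4104*√1066/533) - 62)² = (-3596 + 4104*√1066/533)²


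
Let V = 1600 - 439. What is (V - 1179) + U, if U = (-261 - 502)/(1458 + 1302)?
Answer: -50443/2760 ≈ -18.276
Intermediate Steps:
V = 1161
U = -763/2760 ≈ -0.27645
(V - 1179) + U = (1161 - 1179) - 763/2760 = -18 - 763/2760 = -50443/2760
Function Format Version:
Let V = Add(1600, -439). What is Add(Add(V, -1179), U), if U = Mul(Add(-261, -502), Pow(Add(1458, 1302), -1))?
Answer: Rational(-50443, 2760) ≈ -18.276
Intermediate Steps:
V = 1161
U = Rational(-763, 2760) (U = Mul(-763, Pow(2760, -1)) = Mul(-763, Rational(1, 2760)) = Rational(-763, 2760) ≈ -0.27645)
Add(Add(V, -1179), U) = Add(Add(1161, -1179), Rational(-763, 2760)) = Add(-18, Rational(-763, 2760)) = Rational(-50443, 2760)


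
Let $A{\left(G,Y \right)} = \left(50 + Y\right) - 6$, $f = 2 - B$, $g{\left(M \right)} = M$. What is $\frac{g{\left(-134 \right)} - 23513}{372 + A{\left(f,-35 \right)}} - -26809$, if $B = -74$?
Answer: $\frac{10190582}{381} \approx 26747.0$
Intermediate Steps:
$f = 76$ ($f = 2 - -74 = 2 + 74 = 76$)
$A{\left(G,Y \right)} = 44 + Y$
$\frac{g{\left(-134 \right)} - 23513}{372 + A{\left(f,-35 \right)}} - -26809 = \frac{-134 - 23513}{372 + \left(44 - 35\right)} - -26809 = - \frac{23647}{372 + 9} + 26809 = - \frac{23647}{381} + 26809 = \frac{10190582}{381}$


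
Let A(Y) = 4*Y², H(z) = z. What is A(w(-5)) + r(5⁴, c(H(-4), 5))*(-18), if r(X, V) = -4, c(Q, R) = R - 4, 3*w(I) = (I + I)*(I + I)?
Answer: 40648/9 ≈ 4516.4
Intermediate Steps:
w(I) = 4*I²/3 (w(I) = ((I + I)*(I + I))/3 = ((2*I)*(2*I))/3 = (4*I²)/3 = 4*I²/3)
c(Q, R) = -4 + R
A(w(-5)) + r(5⁴, c(H(-4), 5))*(-18) = 4*((4/3)*(-5)²)² - 4*(-18) = 4*((4/3)*25)² + 72 = 4*(100/3)² + 72 = 4*(10000/9) + 72 = 40000/9 + 72 = 40648/9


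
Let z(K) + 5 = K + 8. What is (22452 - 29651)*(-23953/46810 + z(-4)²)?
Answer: -164547543/46810 ≈ -3515.2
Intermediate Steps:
z(K) = 3 + K (z(K) = -5 + (K + 8) = -5 + (8 + K) = 3 + K)
(22452 - 29651)*(-23953/46810 + z(-4)²) = (22452 - 29651)*(-23953/46810 + (3 - 4)²) = -7199*(-23953*1/46810 + (-1)²) = -7199*(-23953/46810 + 1) = -7199*22857/46810 = -164547543/46810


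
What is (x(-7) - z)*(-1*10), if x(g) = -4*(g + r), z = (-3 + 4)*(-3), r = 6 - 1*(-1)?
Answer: -30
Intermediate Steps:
r = 7 (r = 6 + 1 = 7)
z = -3 (z = 1*(-3) = -3)
x(g) = -28 - 4*g (x(g) = -4*(g + 7) = -4*(7 + g) = -28 - 4*g)
(x(-7) - z)*(-1*10) = ((-28 - 4*(-7)) - 1*(-3))*(-1*10) = ((-28 + 28) + 3)*(-10) = (0 + 3)*(-10) = 3*(-10) = -30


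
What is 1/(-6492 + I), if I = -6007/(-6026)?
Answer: -6026/39114785 ≈ -0.00015406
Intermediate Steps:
I = 6007/6026 (I = -6007*(-1/6026) = 6007/6026 ≈ 0.99685)
1/(-6492 + I) = 1/(-6492 + 6007/6026) = 1/(-39114785/6026) = -6026/39114785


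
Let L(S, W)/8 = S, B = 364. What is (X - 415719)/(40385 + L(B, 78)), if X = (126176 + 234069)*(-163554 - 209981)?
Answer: -134564531794/43297 ≈ -3.1079e+6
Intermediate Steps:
X = -134564116075 (X = 360245*(-373535) = -134564116075)
L(S, W) = 8*S
(X - 415719)/(40385 + L(B, 78)) = (-134564116075 - 415719)/(40385 + 8*364) = -134564531794/(40385 + 2912) = -134564531794/43297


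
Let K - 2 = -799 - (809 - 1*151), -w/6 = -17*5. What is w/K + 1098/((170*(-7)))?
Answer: -73483/57715 ≈ -1.2732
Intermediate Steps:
w = 510 (w = -(-102)*5 = -6*(-85) = 510)
K = -1455 (K = 2 + (-799 - (809 - 1*151)) = 2 + (-799 - (809 - 151)) = 2 + (-799 - 1*658) = 2 + (-799 - 658) = 2 - 1457 = -1455)
w/K + 1098/((170*(-7))) = 510/(-1455) + 1098/((170*(-7))) = 510*(-1/1455) + 1098/(-1190) = -34/97 + 1098*(-1/1190) = -34/97 - 549/595 = -73483/57715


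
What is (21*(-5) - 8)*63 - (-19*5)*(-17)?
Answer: -8734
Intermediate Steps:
(21*(-5) - 8)*63 - (-19*5)*(-17) = (-105 - 8)*63 - (-95)*(-17) = -113*63 - 1*1615 = -7119 - 1615 = -8734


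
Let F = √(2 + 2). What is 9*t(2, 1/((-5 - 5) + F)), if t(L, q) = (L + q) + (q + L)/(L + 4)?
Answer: 315/16 ≈ 19.688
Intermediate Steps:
F = 2 (F = √4 = 2)
t(L, q) = L + q + (L + q)/(4 + L) (t(L, q) = (L + q) + (L + q)/(4 + L) = L + q + (L + q)/(4 + L))
9*t(2, 1/((-5 - 5) + F)) = 9*((2² + 5*2 + 5/((-5 - 5) + 2) + 2/((-5 - 5) + 2))/(4 + 2)) = 9*((4 + 10 + 5/(-10 + 2) + 2/(-10 + 2))/6) = 9*((4 + 10 + 5/(-8) + 2/(-8))/6) = 9*((4 + 10 + 5*(-⅛) + 2*(-⅛))/6) = 9*((4 + 10 - 5/8 - ¼)/6) = 9*((⅙)*(105/8)) = 9*(35/16) = 315/16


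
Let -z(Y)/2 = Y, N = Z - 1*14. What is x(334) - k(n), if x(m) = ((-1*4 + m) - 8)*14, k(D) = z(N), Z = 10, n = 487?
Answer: 4500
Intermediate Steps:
N = -4 (N = 10 - 1*14 = 10 - 14 = -4)
z(Y) = -2*Y
k(D) = 8 (k(D) = -2*(-4) = 8)
x(m) = -168 + 14*m (x(m) = ((-4 + m) - 8)*14 = (-12 + m)*14 = -168 + 14*m)
x(334) - k(n) = (-168 + 14*334) - 1*8 = (-168 + 4676) - 8 = 4508 - 8 = 4500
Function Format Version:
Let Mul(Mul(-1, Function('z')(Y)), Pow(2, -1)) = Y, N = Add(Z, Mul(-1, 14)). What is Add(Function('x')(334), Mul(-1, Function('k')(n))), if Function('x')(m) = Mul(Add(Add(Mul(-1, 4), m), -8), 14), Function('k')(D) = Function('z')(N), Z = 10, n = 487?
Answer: 4500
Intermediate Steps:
N = -4 (N = Add(10, Mul(-1, 14)) = Add(10, -14) = -4)
Function('z')(Y) = Mul(-2, Y)
Function('k')(D) = 8 (Function('k')(D) = Mul(-2, -4) = 8)
Function('x')(m) = Add(-168, Mul(14, m)) (Function('x')(m) = Mul(Add(Add(-4, m), -8), 14) = Mul(Add(-12, m), 14) = Add(-168, Mul(14, m)))
Add(Function('x')(334), Mul(-1, Function('k')(n))) = Add(Add(-168, Mul(14, 334)), Mul(-1, 8)) = Add(Add(-168, 4676), -8) = Add(4508, -8) = 4500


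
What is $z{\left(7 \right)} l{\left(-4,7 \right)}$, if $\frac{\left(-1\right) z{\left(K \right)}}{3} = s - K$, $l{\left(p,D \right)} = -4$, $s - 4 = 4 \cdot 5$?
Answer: $204$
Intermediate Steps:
$s = 24$ ($s = 4 + 4 \cdot 5 = 4 + 20 = 24$)
$z{\left(K \right)} = -72 + 3 K$ ($z{\left(K \right)} = - 3 \left(24 - K\right) = -72 + 3 K$)
$z{\left(7 \right)} l{\left(-4,7 \right)} = \left(-72 + 3 \cdot 7\right) \left(-4\right) = \left(-72 + 21\right) \left(-4\right) = \left(-51\right) \left(-4\right) = 204$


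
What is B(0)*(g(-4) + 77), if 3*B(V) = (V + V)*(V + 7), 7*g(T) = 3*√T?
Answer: 0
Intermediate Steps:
g(T) = 3*√T/7 (g(T) = (3*√T)/7 = 3*√T/7)
B(V) = 2*V*(7 + V)/3 (B(V) = ((V + V)*(V + 7))/3 = ((2*V)*(7 + V))/3 = (2*V*(7 + V))/3 = 2*V*(7 + V)/3)
B(0)*(g(-4) + 77) = ((⅔)*0*(7 + 0))*(3*√(-4)/7 + 77) = ((⅔)*0*7)*(3*(2*I)/7 + 77) = 0*(6*I/7 + 77) = 0*(77 + 6*I/7) = 0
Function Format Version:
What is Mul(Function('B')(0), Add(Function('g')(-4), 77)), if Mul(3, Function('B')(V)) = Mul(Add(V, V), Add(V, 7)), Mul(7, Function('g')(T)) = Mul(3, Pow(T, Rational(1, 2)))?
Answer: 0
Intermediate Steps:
Function('g')(T) = Mul(Rational(3, 7), Pow(T, Rational(1, 2))) (Function('g')(T) = Mul(Rational(1, 7), Mul(3, Pow(T, Rational(1, 2)))) = Mul(Rational(3, 7), Pow(T, Rational(1, 2))))
Function('B')(V) = Mul(Rational(2, 3), V, Add(7, V)) (Function('B')(V) = Mul(Rational(1, 3), Mul(Add(V, V), Add(V, 7))) = Mul(Rational(1, 3), Mul(Mul(2, V), Add(7, V))) = Mul(Rational(1, 3), Mul(2, V, Add(7, V))) = Mul(Rational(2, 3), V, Add(7, V)))
Mul(Function('B')(0), Add(Function('g')(-4), 77)) = Mul(Mul(Rational(2, 3), 0, Add(7, 0)), Add(Mul(Rational(3, 7), Pow(-4, Rational(1, 2))), 77)) = Mul(Mul(Rational(2, 3), 0, 7), Add(Mul(Rational(3, 7), Mul(2, I)), 77)) = Mul(0, Add(Mul(Rational(6, 7), I), 77)) = Mul(0, Add(77, Mul(Rational(6, 7), I))) = 0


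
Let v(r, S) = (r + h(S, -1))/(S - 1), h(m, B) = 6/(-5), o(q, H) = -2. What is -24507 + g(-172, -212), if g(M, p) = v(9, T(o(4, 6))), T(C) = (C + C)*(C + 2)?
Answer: -122574/5 ≈ -24515.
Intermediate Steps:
h(m, B) = -6/5 (h(m, B) = 6*(-⅕) = -6/5)
T(C) = 2*C*(2 + C) (T(C) = (2*C)*(2 + C) = 2*C*(2 + C))
v(r, S) = (-6/5 + r)/(-1 + S) (v(r, S) = (r - 6/5)/(S - 1) = (-6/5 + r)/(-1 + S))
g(M, p) = -39/5 (g(M, p) = (-6/5 + 9)/(-1 + 2*(-2)*(2 - 2)) = (39/5)/(-1 + 2*(-2)*0) = (39/5)/(-1 + 0) = (39/5)/(-1) = -1*39/5 = -39/5)
-24507 + g(-172, -212) = -24507 - 39/5 = -122574/5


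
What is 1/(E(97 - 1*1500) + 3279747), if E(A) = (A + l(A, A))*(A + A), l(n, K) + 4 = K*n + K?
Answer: -1/5512191047 ≈ -1.8142e-10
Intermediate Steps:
l(n, K) = -4 + K + K*n (l(n, K) = -4 + (K*n + K) = -4 + (K + K*n) = -4 + K + K*n)
E(A) = 2*A*(-4 + A² + 2*A) (E(A) = (A + (-4 + A + A*A))*(A + A) = (A + (-4 + A + A²))*(2*A) = (-4 + A² + 2*A)*(2*A) = 2*A*(-4 + A² + 2*A))
1/(E(97 - 1*1500) + 3279747) = 1/(2*(97 - 1*1500)*(-4 + (97 - 1*1500)² + 2*(97 - 1*1500)) + 3279747) = 1/(2*(97 - 1500)*(-4 + (97 - 1500)² + 2*(97 - 1500)) + 3279747) = 1/(2*(-1403)*(-4 + (-1403)² + 2*(-1403)) + 3279747) = 1/(2*(-1403)*(-4 + 1968409 - 2806) + 3279747) = 1/(2*(-1403)*1965599 + 3279747) = 1/(-5515470794 + 3279747) = 1/(-5512191047) = -1/5512191047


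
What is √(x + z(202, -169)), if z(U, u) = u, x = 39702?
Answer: √39533 ≈ 198.83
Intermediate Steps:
√(x + z(202, -169)) = √(39702 - 169) = √39533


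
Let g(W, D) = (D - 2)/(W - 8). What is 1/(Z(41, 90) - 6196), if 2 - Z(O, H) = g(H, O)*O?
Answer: -2/12427 ≈ -0.00016094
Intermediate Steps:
g(W, D) = (-2 + D)/(-8 + W)
Z(O, H) = 2 - O*(-2 + O)/(-8 + H) (Z(O, H) = 2 - (-2 + O)/(-8 + H)*O = 2 - O*(-2 + O)/(-8 + H))
1/(Z(41, 90) - 6196) = 1/((-16 + 2*90 - 1*41*(-2 + 41))/(-8 + 90) - 6196) = 1/((-16 + 180 - 1*41*39)/82 - 6196) = 1/((-16 + 180 - 1599)/82 - 6196) = 1/((1/82)*(-1435) - 6196) = 1/(-35/2 - 6196) = 1/(-12427/2) = -2/12427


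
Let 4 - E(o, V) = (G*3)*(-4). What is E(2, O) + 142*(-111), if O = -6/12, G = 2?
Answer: -15734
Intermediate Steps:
O = -½ (O = -6*1/12 = -½ ≈ -0.50000)
E(o, V) = 28 (E(o, V) = 4 - 2*3*(-4) = 4 - 6*(-4) = 4 - 1*(-24) = 4 + 24 = 28)
E(2, O) + 142*(-111) = 28 + 142*(-111) = 28 - 15762 = -15734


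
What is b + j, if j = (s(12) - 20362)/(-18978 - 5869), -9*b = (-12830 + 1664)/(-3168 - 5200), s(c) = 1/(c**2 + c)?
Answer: 907155065/1351478024 ≈ 0.67123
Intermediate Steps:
s(c) = 1/(c + c**2)
b = -1861/12552 (b = -(-12830 + 1664)/(9*(-3168 - 5200)) = -(-3722)/(3*(-8368)) = -(-3722)*(-1)/(3*8368) = -1/9*5583/4184 = -1861/12552 ≈ -0.14826)
j = 3176471/3876132 (j = (1/(12*(1 + 12)) - 20362)/(-18978 - 5869) = ((1/12)/13 - 20362)/(-24847) = ((1/12)*(1/13) - 20362)*(-1/24847) = (1/156 - 20362)*(-1/24847) = -3176471/156*(-1/24847) = 3176471/3876132 ≈ 0.81950)
b + j = -1861/12552 + 3176471/3876132 = 907155065/1351478024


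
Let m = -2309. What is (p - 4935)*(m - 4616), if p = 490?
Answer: 30781625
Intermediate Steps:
(p - 4935)*(m - 4616) = (490 - 4935)*(-2309 - 4616) = -4445*(-6925) = 30781625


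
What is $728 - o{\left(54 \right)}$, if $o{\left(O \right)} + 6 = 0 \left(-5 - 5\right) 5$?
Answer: $734$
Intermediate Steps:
$o{\left(O \right)} = -6$ ($o{\left(O \right)} = -6 + 0 \left(-5 - 5\right) 5 = -6 + 0 \left(-10\right) 5 = -6 + 0 \cdot 5 = -6 + 0 = -6$)
$728 - o{\left(54 \right)} = 728 - -6 = 728 + 6 = 734$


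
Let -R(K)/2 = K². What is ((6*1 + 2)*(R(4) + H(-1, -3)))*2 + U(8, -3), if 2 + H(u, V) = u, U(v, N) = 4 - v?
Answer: -564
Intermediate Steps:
H(u, V) = -2 + u
R(K) = -2*K²
((6*1 + 2)*(R(4) + H(-1, -3)))*2 + U(8, -3) = ((6*1 + 2)*(-2*4² + (-2 - 1)))*2 + (4 - 1*8) = ((6 + 2)*(-2*16 - 3))*2 + (4 - 8) = (8*(-32 - 3))*2 - 4 = (8*(-35))*2 - 4 = -280*2 - 4 = -560 - 4 = -564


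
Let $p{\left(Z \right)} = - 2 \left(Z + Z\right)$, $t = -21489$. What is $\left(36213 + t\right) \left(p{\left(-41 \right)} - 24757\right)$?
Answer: $-362107332$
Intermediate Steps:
$p{\left(Z \right)} = - 4 Z$ ($p{\left(Z \right)} = - 2 \cdot 2 Z = - 4 Z$)
$\left(36213 + t\right) \left(p{\left(-41 \right)} - 24757\right) = \left(36213 - 21489\right) \left(\left(-4\right) \left(-41\right) - 24757\right) = 14724 \left(164 - 24757\right) = 14724 \left(-24593\right) = -362107332$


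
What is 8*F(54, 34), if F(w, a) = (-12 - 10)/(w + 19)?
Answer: -176/73 ≈ -2.4110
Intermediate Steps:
F(w, a) = -22/(19 + w)
8*F(54, 34) = 8*(-22/(19 + 54)) = 8*(-22/73) = -176/73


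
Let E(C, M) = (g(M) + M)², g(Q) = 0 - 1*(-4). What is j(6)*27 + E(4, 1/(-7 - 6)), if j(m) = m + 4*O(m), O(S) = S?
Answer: 139491/169 ≈ 825.39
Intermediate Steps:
g(Q) = 4 (g(Q) = 0 + 4 = 4)
j(m) = 5*m (j(m) = m + 4*m = 5*m)
E(C, M) = (4 + M)²
j(6)*27 + E(4, 1/(-7 - 6)) = (5*6)*27 + (4 + 1/(-7 - 6))² = 30*27 + (4 + 1/(-13))² = 810 + (4 - 1/13)² = 810 + (51/13)² = 810 + 2601/169 = 139491/169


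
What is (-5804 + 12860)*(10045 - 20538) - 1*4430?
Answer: -74043038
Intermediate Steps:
(-5804 + 12860)*(10045 - 20538) - 1*4430 = 7056*(-10493) - 4430 = -74038608 - 4430 = -74043038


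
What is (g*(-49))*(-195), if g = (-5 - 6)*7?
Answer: -735735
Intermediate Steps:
g = -77 (g = -11*7 = -77)
(g*(-49))*(-195) = -77*(-49)*(-195) = 3773*(-195) = -735735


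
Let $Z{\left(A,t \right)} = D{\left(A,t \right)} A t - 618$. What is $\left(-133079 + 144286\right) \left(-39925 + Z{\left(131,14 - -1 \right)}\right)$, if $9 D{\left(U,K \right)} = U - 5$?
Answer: $-146060831$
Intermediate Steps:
$D{\left(U,K \right)} = - \frac{5}{9} + \frac{U}{9}$ ($D{\left(U,K \right)} = \frac{U - 5}{9} = \frac{-5 + U}{9} = - \frac{5}{9} + \frac{U}{9}$)
$Z{\left(A,t \right)} = -618 + A t \left(- \frac{5}{9} + \frac{A}{9}\right)$ ($Z{\left(A,t \right)} = \left(- \frac{5}{9} + \frac{A}{9}\right) A t - 618 = A \left(- \frac{5}{9} + \frac{A}{9}\right) t - 618 = A t \left(- \frac{5}{9} + \frac{A}{9}\right) - 618 = -618 + A t \left(- \frac{5}{9} + \frac{A}{9}\right)$)
$\left(-133079 + 144286\right) \left(-39925 + Z{\left(131,14 - -1 \right)}\right) = \left(-133079 + 144286\right) \left(-39925 - \left(618 - \frac{131 \left(14 - -1\right) \left(-5 + 131\right)}{9}\right)\right) = 11207 \left(-39925 - \left(618 - \frac{131}{9} \left(14 + 1\right) 126\right)\right) = 11207 \left(-39925 - \left(618 - \frac{655}{3} \cdot 126\right)\right) = 11207 \left(-39925 + \left(-618 + 27510\right)\right) = 11207 \left(-39925 + 26892\right) = 11207 \left(-13033\right) = -146060831$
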